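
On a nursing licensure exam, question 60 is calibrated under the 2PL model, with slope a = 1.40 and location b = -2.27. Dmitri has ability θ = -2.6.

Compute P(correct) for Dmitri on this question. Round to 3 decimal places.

P(θ) = 1 / (1 + exp(−a(θ − b)))
Exponent: 1.40 × (-2.6 − (-2.27)) = -0.4620
1/(1 + e^{0.4620}) = 0.3865

0.387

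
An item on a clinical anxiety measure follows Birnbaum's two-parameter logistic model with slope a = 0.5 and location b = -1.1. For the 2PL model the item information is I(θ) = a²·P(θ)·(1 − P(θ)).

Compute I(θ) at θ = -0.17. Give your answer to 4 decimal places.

P = 1/(1+e^{-0.4650}) = 0.6142
P(1−P) = 0.6142 × 0.3858 = 0.2370
I = a² × P(1−P) = 0.5² × 0.2370 = 0.05924

0.0592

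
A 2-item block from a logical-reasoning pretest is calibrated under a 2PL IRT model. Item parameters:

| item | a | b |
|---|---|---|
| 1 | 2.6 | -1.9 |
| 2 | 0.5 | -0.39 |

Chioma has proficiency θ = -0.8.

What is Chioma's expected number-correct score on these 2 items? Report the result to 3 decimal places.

1.395

P(θ) = 1 / (1 + exp(−a(θ − b)))
P_1 = 1/(1+e^{-2.8600}) = 0.9458
P_2 = 1/(1+e^{0.2050}) = 0.4489
E[score] = 0.9458 + 0.4489 = 1.3948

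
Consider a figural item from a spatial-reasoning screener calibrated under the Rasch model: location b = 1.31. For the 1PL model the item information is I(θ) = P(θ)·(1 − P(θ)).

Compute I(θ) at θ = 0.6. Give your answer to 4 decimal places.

P = 1/(1+e^{0.7100}) = 0.3296
P(1−P) = 0.3296 × 0.6704 = 0.2210
I = P(1−P) = 0.22096

0.2210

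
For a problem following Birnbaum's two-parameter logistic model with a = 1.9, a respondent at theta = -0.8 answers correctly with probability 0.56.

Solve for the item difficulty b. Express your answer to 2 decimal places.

P(theta) = 1 / (1 + exp(−a(theta − b)))
logit(0.56) = ln(0.56/0.44) = 0.2412
b = theta − logit/(a) = -0.8 − 0.2412/1.9000 = -0.9269

-0.93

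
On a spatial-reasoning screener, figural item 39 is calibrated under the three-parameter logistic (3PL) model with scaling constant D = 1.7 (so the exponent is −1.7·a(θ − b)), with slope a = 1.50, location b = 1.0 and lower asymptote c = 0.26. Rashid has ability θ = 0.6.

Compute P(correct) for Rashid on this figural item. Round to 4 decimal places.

P(θ) = c + (1 − c) · 1 / (1 + exp(−D·a(θ − b)))
Exponent: 1.7 × 1.50 × (0.6 − 1.0) = -1.0200
1/(1 + e^{1.0200}) = 0.2650
P = 0.26 + 0.74 × 0.2650 = 0.4561

0.4561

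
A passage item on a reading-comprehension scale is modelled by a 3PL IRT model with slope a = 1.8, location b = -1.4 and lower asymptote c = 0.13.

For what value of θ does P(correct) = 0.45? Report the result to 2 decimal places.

-1.70

P(θ) = c + (1 − c) · 1 / (1 + exp(−a(θ − b)))
Remove guessing floor: (0.45 − 0.13)/(1 − 0.13) = 0.3678
logit = ln(0.3678/0.6322) = -0.5416
θ = b + logit/(a) = -1.4 + (-0.5416)/1.8000 = -1.7009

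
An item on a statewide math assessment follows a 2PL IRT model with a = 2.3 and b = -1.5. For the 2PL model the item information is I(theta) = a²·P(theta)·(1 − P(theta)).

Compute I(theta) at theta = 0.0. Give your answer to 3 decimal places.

P = 1/(1+e^{-3.4500}) = 0.9692
P(1−P) = 0.9692 × 0.0308 = 0.0298
I = a² × P(1−P) = 2.3² × 0.0298 = 0.15776

0.158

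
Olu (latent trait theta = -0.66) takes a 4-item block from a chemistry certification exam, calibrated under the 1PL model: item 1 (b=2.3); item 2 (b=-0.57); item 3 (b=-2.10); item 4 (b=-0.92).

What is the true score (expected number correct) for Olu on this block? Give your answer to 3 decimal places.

1.900

P(theta) = 1 / (1 + exp(−(theta − b)))
P_1 = 1/(1+e^{2.9600}) = 0.0493
P_2 = 1/(1+e^{0.0900}) = 0.4775
P_3 = 1/(1+e^{-1.4400}) = 0.8085
P_4 = 1/(1+e^{-0.2600}) = 0.5646
E[score] = 0.0493 + 0.4775 + 0.8085 + 0.5646 = 1.8999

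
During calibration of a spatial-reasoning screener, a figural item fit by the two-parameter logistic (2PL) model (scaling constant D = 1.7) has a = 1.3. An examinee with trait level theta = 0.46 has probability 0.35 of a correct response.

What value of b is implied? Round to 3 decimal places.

P(theta) = 1 / (1 + exp(−D·a(theta − b)))
logit(0.35) = ln(0.35/0.65) = -0.6190
b = theta − logit/(1.7·a) = 0.46 − (-0.6190)/2.2100 = 0.7401

0.740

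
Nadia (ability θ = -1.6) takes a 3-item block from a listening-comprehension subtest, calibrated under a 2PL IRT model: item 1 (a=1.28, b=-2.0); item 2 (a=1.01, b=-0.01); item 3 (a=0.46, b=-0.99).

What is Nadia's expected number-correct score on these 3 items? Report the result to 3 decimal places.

1.223

P(θ) = 1 / (1 + exp(−a(θ − b)))
P_1 = 1/(1+e^{-0.5120}) = 0.6253
P_2 = 1/(1+e^{1.6059}) = 0.1672
P_3 = 1/(1+e^{0.2806}) = 0.4303
E[score] = 0.6253 + 0.1672 + 0.4303 = 1.2227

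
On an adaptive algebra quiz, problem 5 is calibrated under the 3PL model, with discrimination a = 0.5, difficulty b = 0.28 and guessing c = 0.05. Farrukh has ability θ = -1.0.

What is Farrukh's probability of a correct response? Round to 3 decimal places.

P(θ) = c + (1 − c) · 1 / (1 + exp(−a(θ − b)))
Exponent: 0.5 × (-1.0 − 0.28) = -0.6400
1/(1 + e^{0.6400}) = 0.3452
P = 0.05 + 0.95 × 0.3452 = 0.3780

0.378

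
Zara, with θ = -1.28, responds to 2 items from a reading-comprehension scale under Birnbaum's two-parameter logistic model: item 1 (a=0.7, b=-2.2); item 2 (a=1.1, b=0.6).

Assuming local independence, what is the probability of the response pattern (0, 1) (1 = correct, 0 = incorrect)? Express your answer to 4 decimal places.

P(θ) = 1 / (1 + exp(−a(θ − b)))
P_1 = 1/(1+e^{-0.6440}) = 0.6557
P_2 = 1/(1+e^{2.0680}) = 0.1122
L = (1−P_1) × P_2 = 0.3443 × 0.1122 = 0.03865

0.0387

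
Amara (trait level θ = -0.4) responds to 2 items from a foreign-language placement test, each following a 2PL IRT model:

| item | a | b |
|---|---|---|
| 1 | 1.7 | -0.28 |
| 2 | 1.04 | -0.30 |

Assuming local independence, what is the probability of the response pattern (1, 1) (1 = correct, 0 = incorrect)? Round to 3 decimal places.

0.213

P(θ) = 1 / (1 + exp(−a(θ − b)))
P_1 = 1/(1+e^{0.2040}) = 0.4492
P_2 = 1/(1+e^{0.1040}) = 0.4740
L = P_1 × P_2 = 0.4492 × 0.4740 = 0.21292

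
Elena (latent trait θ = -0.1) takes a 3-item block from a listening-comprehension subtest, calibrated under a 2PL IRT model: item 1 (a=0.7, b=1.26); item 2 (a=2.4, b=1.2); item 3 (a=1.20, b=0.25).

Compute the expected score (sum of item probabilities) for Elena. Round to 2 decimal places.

0.72

P(θ) = 1 / (1 + exp(−a(θ − b)))
P_1 = 1/(1+e^{0.9520}) = 0.2785
P_2 = 1/(1+e^{3.1200}) = 0.0423
P_3 = 1/(1+e^{0.4200}) = 0.3965
E[score] = 0.2785 + 0.0423 + 0.3965 = 0.7173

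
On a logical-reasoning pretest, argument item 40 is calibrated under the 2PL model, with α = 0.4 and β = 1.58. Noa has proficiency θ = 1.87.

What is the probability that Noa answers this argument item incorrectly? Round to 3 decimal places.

0.471

P(θ) = 1 / (1 + exp(−α(θ − β)))
Exponent: 0.4 × (1.87 − 1.58) = 0.1160
1/(1 + e^{-0.1160}) = 0.5290
P(incorrect) = 1 − 0.5290 = 0.4710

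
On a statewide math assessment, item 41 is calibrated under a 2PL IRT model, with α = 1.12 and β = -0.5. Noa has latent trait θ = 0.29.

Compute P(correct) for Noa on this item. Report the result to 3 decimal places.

0.708

P(θ) = 1 / (1 + exp(−α(θ − β)))
Exponent: 1.12 × (0.29 − (-0.5)) = 0.8848
1/(1 + e^{-0.8848}) = 0.7078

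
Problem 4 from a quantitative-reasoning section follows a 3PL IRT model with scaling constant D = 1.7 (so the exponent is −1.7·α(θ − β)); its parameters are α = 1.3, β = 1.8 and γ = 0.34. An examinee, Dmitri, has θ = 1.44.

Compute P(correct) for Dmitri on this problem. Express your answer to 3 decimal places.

P(θ) = γ + (1 − γ) · 1 / (1 + exp(−D·α(θ − β)))
Exponent: 1.7 × 1.3 × (1.44 − 1.8) = -0.7956
1/(1 + e^{0.7956}) = 0.3110
P = 0.34 + 0.66 × 0.3110 = 0.5452

0.545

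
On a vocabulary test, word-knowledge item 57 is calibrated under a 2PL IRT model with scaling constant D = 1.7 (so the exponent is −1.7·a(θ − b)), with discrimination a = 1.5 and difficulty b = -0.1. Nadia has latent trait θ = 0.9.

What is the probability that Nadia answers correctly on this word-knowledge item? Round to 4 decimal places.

0.9276

P(θ) = 1 / (1 + exp(−D·a(θ − b)))
Exponent: 1.7 × 1.5 × (0.9 − (-0.1)) = 2.5500
1/(1 + e^{-2.5500}) = 0.9276
P = 0.9276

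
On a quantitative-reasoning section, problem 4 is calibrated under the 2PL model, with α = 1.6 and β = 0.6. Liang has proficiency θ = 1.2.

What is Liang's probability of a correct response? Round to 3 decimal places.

P(θ) = 1 / (1 + exp(−α(θ − β)))
Exponent: 1.6 × (1.2 − 0.6) = 0.9600
1/(1 + e^{-0.9600}) = 0.7231

0.723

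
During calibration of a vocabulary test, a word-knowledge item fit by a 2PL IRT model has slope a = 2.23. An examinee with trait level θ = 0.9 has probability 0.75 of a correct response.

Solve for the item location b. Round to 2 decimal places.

0.41

P(θ) = 1 / (1 + exp(−a(θ − b)))
logit(0.75) = ln(0.75/0.25) = 1.0986
b = θ − logit/(a) = 0.9 − 1.0986/2.2300 = 0.4073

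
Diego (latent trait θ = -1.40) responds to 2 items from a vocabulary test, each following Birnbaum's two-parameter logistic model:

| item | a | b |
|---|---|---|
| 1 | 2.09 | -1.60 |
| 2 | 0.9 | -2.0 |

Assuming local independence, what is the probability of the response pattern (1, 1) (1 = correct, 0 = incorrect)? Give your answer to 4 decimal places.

P(θ) = 1 / (1 + exp(−a(θ − b)))
P_1 = 1/(1+e^{-0.4180}) = 0.6030
P_2 = 1/(1+e^{-0.5400}) = 0.6318
L = P_1 × P_2 = 0.6030 × 0.6318 = 0.38099

0.3810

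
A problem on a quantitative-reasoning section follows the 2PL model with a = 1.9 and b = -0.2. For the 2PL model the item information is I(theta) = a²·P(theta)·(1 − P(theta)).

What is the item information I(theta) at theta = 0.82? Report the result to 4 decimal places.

0.3972

P = 1/(1+e^{-1.9380}) = 0.8741
P(1−P) = 0.8741 × 0.1259 = 0.1100
I = a² × P(1−P) = 1.9² × 0.1100 = 0.39719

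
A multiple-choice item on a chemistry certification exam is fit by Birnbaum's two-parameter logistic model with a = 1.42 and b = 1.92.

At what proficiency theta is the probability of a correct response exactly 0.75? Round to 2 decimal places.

P(theta) = 1 / (1 + exp(−a(theta − b)))
logit = ln(0.7500/0.2500) = 1.0986
theta = b + logit/(a) = 1.92 + 1.0986/1.4200 = 2.6937

2.69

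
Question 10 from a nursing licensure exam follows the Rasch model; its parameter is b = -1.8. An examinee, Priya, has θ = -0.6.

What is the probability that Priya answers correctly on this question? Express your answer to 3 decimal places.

0.769

P(θ) = 1 / (1 + exp(−(θ − b)))
Exponent: (-0.6 − (-1.8)) = 1.2000
1/(1 + e^{-1.2000}) = 0.7685
P = 0.7685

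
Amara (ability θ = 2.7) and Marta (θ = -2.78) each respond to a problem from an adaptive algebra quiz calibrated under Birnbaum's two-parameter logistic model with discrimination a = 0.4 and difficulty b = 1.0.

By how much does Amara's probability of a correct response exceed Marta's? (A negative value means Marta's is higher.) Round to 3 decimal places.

0.483

P(θ) = 1 / (1 + exp(−a(θ − b)))
P(Amara) = 0.6637  [exponent 0.6800]
P(Marta) = 0.1806  [exponent -1.5120]
Difference = 0.6637 − 0.1806 = 0.4831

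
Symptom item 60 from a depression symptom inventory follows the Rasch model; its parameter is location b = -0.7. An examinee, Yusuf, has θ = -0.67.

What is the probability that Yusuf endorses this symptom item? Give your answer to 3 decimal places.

P(θ) = 1 / (1 + exp(−(θ − b)))
Exponent: (-0.67 − (-0.7)) = 0.0300
1/(1 + e^{-0.0300}) = 0.5075
P = 0.5075

0.507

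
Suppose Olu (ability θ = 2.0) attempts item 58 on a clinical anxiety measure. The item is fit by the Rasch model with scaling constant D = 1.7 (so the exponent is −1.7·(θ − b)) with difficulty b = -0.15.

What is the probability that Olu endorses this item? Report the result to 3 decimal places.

P(θ) = 1 / (1 + exp(−D·(θ − b)))
Exponent: 1.7 × (2.0 − (-0.15)) = 3.6550
1/(1 + e^{-3.6550}) = 0.9748
P = 0.9748

0.975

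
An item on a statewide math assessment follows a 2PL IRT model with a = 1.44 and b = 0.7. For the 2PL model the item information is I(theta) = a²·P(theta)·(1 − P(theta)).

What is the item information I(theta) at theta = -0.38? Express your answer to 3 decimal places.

0.298

P = 1/(1+e^{1.5552}) = 0.1743
P(1−P) = 0.1743 × 0.8257 = 0.1439
I = a² × P(1−P) = 1.44² × 0.1439 = 0.29848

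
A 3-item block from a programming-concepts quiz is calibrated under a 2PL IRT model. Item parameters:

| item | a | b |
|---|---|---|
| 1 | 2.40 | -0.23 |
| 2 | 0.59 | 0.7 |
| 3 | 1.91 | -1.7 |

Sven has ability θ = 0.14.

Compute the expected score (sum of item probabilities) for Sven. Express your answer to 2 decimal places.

2.10

P(θ) = 1 / (1 + exp(−a(θ − b)))
P_1 = 1/(1+e^{-0.8880}) = 0.7085
P_2 = 1/(1+e^{0.3304}) = 0.4181
P_3 = 1/(1+e^{-3.5144}) = 0.9711
E[score] = 0.7085 + 0.4181 + 0.9711 = 2.0977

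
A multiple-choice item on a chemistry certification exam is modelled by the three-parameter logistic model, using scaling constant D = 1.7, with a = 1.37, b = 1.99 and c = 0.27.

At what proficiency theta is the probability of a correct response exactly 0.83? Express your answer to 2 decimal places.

2.50

P(theta) = c + (1 − c) · 1 / (1 + exp(−D·a(theta − b)))
Remove guessing floor: (0.83 − 0.27)/(1 − 0.27) = 0.7671
logit = ln(0.7671/0.2329) = 1.1921
theta = b + logit/(1.7·a) = 1.99 + 1.1921/2.3290 = 2.5019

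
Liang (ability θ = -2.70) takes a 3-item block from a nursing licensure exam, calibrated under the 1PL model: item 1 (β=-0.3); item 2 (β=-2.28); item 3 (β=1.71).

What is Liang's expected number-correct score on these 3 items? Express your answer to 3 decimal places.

P(θ) = 1 / (1 + exp(−(θ − β)))
P_1 = 1/(1+e^{2.4000}) = 0.0832
P_2 = 1/(1+e^{0.4200}) = 0.3965
P_3 = 1/(1+e^{4.4100}) = 0.0120
E[score] = 0.0832 + 0.3965 + 0.0120 = 0.4917

0.492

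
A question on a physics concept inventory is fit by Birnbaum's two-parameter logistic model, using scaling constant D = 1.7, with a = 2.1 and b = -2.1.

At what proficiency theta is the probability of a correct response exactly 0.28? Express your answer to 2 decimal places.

-2.36

P(theta) = 1 / (1 + exp(−D·a(theta − b)))
logit = ln(0.2800/0.7200) = -0.9445
theta = b + logit/(1.7·a) = -2.1 + (-0.9445)/3.5700 = -2.3646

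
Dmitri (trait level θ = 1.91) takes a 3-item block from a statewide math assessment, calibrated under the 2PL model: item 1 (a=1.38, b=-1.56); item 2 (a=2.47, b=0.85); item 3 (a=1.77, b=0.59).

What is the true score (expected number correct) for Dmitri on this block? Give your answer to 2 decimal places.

P(θ) = 1 / (1 + exp(−a(θ − b)))
P_1 = 1/(1+e^{-4.7886}) = 0.9917
P_2 = 1/(1+e^{-2.6182}) = 0.9320
P_3 = 1/(1+e^{-2.3364}) = 0.9118
E[score] = 0.9917 + 0.9320 + 0.9118 = 2.8356

2.84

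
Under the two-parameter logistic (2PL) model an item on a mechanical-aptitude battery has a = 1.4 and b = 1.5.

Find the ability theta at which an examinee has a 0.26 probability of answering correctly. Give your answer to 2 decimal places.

0.75

P(theta) = 1 / (1 + exp(−a(theta − b)))
logit = ln(0.2600/0.7400) = -1.0460
theta = b + logit/(a) = 1.5 + (-1.0460)/1.4000 = 0.7529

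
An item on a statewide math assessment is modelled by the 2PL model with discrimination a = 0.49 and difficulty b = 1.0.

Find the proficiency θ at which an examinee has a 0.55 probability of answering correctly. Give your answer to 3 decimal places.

P(θ) = 1 / (1 + exp(−a(θ − b)))
logit = ln(0.5500/0.4500) = 0.2007
θ = b + logit/(a) = 1.0 + 0.2007/0.4900 = 1.4095

1.410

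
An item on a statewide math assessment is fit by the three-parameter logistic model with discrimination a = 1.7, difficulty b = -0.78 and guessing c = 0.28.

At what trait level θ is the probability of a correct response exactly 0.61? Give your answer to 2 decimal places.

P(θ) = c + (1 − c) · 1 / (1 + exp(−a(θ − b)))
Remove guessing floor: (0.61 − 0.28)/(1 − 0.28) = 0.4583
logit = ln(0.4583/0.5417) = -0.1671
θ = b + logit/(a) = -0.78 + (-0.1671)/1.7000 = -0.8783

-0.88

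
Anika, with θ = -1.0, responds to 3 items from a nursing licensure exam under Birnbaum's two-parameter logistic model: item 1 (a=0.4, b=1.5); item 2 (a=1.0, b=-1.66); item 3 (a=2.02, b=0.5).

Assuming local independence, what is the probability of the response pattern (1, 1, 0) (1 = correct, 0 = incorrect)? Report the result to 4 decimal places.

0.1691

P(θ) = 1 / (1 + exp(−a(θ − b)))
P_1 = 1/(1+e^{1.0000}) = 0.2689
P_2 = 1/(1+e^{-0.6600}) = 0.6593
P_3 = 1/(1+e^{3.0300}) = 0.0461
L = P_1 × P_2 × (1−P_3) = 0.2689 × 0.6593 × 0.9539 = 0.16913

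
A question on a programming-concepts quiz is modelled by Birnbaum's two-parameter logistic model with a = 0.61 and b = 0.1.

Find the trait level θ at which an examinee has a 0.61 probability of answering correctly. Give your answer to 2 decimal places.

P(θ) = 1 / (1 + exp(−a(θ − b)))
logit = ln(0.6100/0.3900) = 0.4473
θ = b + logit/(a) = 0.1 + 0.4473/0.6100 = 0.8333

0.83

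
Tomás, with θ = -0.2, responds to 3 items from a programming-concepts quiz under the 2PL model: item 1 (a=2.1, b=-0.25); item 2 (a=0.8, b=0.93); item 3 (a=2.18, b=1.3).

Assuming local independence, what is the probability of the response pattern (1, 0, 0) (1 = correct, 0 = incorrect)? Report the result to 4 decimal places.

0.3608

P(θ) = 1 / (1 + exp(−a(θ − b)))
P_1 = 1/(1+e^{-0.1050}) = 0.5262
P_2 = 1/(1+e^{0.9040}) = 0.2882
P_3 = 1/(1+e^{3.2700}) = 0.0366
L = P_1 × (1−P_2) × (1−P_3) = 0.5262 × 0.7118 × 0.9634 = 0.36084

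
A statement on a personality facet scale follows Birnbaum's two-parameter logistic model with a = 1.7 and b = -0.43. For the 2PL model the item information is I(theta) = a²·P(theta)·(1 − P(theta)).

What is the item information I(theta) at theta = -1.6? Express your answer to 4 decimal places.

P = 1/(1+e^{1.9890}) = 0.1204
P(1−P) = 0.1204 × 0.8796 = 0.1059
I = a² × P(1−P) = 1.7² × 0.1059 = 0.30598

0.3060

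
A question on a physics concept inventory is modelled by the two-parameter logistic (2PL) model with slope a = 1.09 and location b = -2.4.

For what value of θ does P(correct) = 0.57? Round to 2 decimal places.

P(θ) = 1 / (1 + exp(−a(θ − b)))
logit = ln(0.5700/0.4300) = 0.2819
θ = b + logit/(a) = -2.4 + 0.2819/1.0900 = -2.1414

-2.14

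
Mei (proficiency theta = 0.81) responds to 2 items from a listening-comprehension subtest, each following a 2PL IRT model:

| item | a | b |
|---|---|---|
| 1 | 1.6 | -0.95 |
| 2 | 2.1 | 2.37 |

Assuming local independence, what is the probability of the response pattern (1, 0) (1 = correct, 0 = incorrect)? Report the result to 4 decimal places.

0.9092

P(theta) = 1 / (1 + exp(−a(theta − b)))
P_1 = 1/(1+e^{-2.8160}) = 0.9435
P_2 = 1/(1+e^{3.2760}) = 0.0364
L = P_1 × (1−P_2) = 0.9435 × 0.9636 = 0.90919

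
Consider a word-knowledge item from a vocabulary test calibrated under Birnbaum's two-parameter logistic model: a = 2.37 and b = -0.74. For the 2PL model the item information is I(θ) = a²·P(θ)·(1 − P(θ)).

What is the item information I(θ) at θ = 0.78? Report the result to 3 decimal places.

P = 1/(1+e^{-3.6024}) = 0.9735
P(1−P) = 0.9735 × 0.0265 = 0.0258
I = a² × P(1−P) = 2.37² × 0.0258 = 0.14509

0.145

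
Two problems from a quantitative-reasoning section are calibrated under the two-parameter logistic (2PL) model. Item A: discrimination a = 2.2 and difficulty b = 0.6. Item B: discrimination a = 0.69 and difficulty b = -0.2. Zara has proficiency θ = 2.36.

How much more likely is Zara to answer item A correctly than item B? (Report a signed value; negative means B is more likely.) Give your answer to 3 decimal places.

P(θ) = 1 / (1 + exp(−a(θ − b)))
P_A = 0.9796
P_B = 0.8540
P_A − P_B = 0.1256

0.126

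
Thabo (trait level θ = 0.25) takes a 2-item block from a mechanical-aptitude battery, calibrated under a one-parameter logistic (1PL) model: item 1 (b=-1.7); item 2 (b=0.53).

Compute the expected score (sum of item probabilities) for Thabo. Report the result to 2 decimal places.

1.31

P(θ) = 1 / (1 + exp(−(θ − b)))
P_1 = 1/(1+e^{-1.9500}) = 0.8754
P_2 = 1/(1+e^{0.2800}) = 0.4305
E[score] = 0.8754 + 0.4305 = 1.3059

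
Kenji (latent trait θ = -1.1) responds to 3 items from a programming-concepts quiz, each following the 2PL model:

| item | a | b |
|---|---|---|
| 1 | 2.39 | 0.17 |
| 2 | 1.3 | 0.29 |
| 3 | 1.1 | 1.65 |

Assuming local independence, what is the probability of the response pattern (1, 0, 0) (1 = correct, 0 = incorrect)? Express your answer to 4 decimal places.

P(θ) = 1 / (1 + exp(−a(θ − b)))
P_1 = 1/(1+e^{3.0353}) = 0.0459
P_2 = 1/(1+e^{1.8070}) = 0.1410
P_3 = 1/(1+e^{3.0250}) = 0.0463
L = P_1 × (1−P_2) × (1−P_3) = 0.0459 × 0.8590 × 0.9537 = 0.03757

0.0376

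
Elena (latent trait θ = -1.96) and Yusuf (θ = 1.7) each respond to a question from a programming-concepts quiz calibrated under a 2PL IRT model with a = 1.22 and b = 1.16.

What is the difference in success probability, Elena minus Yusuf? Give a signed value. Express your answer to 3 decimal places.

P(θ) = 1 / (1 + exp(−a(θ − b)))
P(Elena) = 0.0217  [exponent -3.8064]
P(Yusuf) = 0.6590  [exponent 0.6588]
Difference = 0.0217 − 0.6590 = -0.6372

-0.637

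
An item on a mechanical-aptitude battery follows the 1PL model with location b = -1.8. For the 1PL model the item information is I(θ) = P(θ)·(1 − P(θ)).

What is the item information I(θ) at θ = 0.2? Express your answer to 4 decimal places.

0.1050

P = 1/(1+e^{-2.0000}) = 0.8808
P(1−P) = 0.8808 × 0.1192 = 0.1050
I = P(1−P) = 0.10499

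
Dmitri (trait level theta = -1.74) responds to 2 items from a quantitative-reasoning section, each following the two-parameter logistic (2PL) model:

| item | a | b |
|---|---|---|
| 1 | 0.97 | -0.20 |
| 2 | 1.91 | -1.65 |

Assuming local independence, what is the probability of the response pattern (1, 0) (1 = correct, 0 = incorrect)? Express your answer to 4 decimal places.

0.0995

P(theta) = 1 / (1 + exp(−a(theta − b)))
P_1 = 1/(1+e^{1.4938}) = 0.1834
P_2 = 1/(1+e^{0.1719}) = 0.4571
L = P_1 × (1−P_2) = 0.1834 × 0.5429 = 0.09954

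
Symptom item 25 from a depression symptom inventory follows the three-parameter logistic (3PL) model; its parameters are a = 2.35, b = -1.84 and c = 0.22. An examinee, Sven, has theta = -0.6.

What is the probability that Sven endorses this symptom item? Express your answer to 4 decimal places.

0.9599

P(theta) = c + (1 − c) · 1 / (1 + exp(−a(theta − b)))
Exponent: 2.35 × (-0.6 − (-1.84)) = 2.9140
1/(1 + e^{-2.9140}) = 0.9485
P = 0.22 + 0.78 × 0.9485 = 0.9599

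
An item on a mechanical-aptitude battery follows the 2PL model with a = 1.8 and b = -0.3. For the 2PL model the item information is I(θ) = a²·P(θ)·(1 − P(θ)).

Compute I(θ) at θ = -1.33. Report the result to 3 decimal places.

0.379

P = 1/(1+e^{1.8540}) = 0.1354
P(1−P) = 0.1354 × 0.8646 = 0.1171
I = a² × P(1−P) = 1.8² × 0.1171 = 0.37931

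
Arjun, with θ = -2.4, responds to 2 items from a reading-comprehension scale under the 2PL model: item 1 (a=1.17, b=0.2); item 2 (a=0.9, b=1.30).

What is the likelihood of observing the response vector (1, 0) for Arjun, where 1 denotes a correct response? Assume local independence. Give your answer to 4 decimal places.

P(θ) = 1 / (1 + exp(−a(θ − b)))
P_1 = 1/(1+e^{3.0420}) = 0.0456
P_2 = 1/(1+e^{3.3300}) = 0.0346
L = P_1 × (1−P_2) = 0.0456 × 0.9654 = 0.04399

0.0440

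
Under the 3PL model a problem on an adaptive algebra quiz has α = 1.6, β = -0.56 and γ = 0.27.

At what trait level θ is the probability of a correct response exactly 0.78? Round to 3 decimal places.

P(θ) = γ + (1 − γ) · 1 / (1 + exp(−α(θ − β)))
Remove guessing floor: (0.78 − 0.27)/(1 − 0.27) = 0.6986
logit = ln(0.6986/0.3014) = 0.8408
θ = β + logit/(α) = -0.56 + 0.8408/1.6000 = -0.0345

-0.035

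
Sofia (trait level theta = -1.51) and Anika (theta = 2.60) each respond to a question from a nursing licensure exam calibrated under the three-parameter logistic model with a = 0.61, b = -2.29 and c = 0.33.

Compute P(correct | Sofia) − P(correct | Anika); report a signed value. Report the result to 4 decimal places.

-0.2245

P(theta) = c + (1 − c) · 1 / (1 + exp(−a(theta − b)))
P(Sofia) = 0.7432  [exponent 0.4758]
P(Anika) = 0.9677  [exponent 2.9829]
Difference = 0.7432 − 0.9677 = -0.2245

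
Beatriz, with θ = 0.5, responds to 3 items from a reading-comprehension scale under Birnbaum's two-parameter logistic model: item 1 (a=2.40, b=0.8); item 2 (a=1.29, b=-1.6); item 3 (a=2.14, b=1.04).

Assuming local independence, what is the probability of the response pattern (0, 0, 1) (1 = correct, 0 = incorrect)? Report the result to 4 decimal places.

P(θ) = 1 / (1 + exp(−a(θ − b)))
P_1 = 1/(1+e^{0.7200}) = 0.3274
P_2 = 1/(1+e^{-2.7090}) = 0.9376
P_3 = 1/(1+e^{1.1556}) = 0.2395
L = (1−P_1) × (1−P_2) × P_3 = 0.6726 × 0.0624 × 0.2395 = 0.01006

0.0101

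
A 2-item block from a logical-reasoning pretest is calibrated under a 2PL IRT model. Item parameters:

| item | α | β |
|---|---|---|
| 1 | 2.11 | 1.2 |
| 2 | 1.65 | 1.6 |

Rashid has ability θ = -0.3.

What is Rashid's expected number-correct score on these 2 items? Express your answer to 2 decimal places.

P(θ) = 1 / (1 + exp(−α(θ − β)))
P_1 = 1/(1+e^{3.1650}) = 0.0405
P_2 = 1/(1+e^{3.1350}) = 0.0417
E[score] = 0.0405 + 0.0417 = 0.0822

0.08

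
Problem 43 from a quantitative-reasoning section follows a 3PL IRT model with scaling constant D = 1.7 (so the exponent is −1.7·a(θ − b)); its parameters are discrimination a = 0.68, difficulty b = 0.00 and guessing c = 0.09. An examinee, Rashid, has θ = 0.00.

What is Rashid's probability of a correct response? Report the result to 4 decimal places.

P(θ) = c + (1 − c) · 1 / (1 + exp(−D·a(θ − b)))
Exponent: 1.7 × 0.68 × (0.00 − 0.00) = 0.0000
1/(1 + e^{0.0000}) = 0.5000
P = 0.09 + 0.91 × 0.5000 = 0.5450

0.5450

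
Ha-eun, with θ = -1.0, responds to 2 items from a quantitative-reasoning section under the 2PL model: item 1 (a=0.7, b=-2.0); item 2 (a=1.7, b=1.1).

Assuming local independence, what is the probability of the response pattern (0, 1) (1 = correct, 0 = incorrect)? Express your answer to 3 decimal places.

0.009

P(θ) = 1 / (1 + exp(−a(θ − b)))
P_1 = 1/(1+e^{-0.7000}) = 0.6682
P_2 = 1/(1+e^{3.5700}) = 0.0274
L = (1−P_1) × P_2 = 0.3318 × 0.0274 = 0.00909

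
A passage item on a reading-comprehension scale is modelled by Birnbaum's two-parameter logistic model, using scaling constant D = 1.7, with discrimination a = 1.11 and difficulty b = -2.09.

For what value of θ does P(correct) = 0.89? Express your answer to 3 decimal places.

P(θ) = 1 / (1 + exp(−D·a(θ − b)))
logit = ln(0.8900/0.1100) = 2.0907
θ = b + logit/(1.7·a) = -2.09 + 2.0907/1.8870 = -0.9820

-0.982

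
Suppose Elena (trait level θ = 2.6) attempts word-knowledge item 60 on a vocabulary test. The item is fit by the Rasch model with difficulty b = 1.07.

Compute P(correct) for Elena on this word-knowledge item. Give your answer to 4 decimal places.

P(θ) = 1 / (1 + exp(−(θ − b)))
Exponent: (2.6 − 1.07) = 1.5300
1/(1 + e^{-1.5300}) = 0.8220
P = 0.8220

0.8220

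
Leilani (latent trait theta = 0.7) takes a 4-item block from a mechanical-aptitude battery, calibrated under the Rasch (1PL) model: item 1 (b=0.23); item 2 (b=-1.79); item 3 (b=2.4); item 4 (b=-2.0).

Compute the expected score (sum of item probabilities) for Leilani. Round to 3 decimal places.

2.630

P(theta) = 1 / (1 + exp(−(theta − b)))
P_1 = 1/(1+e^{-0.4700}) = 0.6154
P_2 = 1/(1+e^{-2.4900}) = 0.9234
P_3 = 1/(1+e^{1.7000}) = 0.1545
P_4 = 1/(1+e^{-2.7000}) = 0.9370
E[score] = 0.6154 + 0.9234 + 0.1545 + 0.9370 = 2.6303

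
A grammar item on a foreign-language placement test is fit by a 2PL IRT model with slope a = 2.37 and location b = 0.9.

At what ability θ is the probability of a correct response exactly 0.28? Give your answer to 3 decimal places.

P(θ) = 1 / (1 + exp(−a(θ − b)))
logit = ln(0.2800/0.7200) = -0.9445
θ = b + logit/(a) = 0.9 + (-0.9445)/2.3700 = 0.5015

0.501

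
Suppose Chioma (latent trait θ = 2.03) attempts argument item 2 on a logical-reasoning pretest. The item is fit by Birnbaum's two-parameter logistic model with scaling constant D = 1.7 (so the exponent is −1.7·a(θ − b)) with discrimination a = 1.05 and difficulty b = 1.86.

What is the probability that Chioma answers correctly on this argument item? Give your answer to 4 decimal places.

0.5753

P(θ) = 1 / (1 + exp(−D·a(θ − b)))
Exponent: 1.7 × 1.05 × (2.03 − 1.86) = 0.3034
1/(1 + e^{-0.3034}) = 0.5753
P = 0.5753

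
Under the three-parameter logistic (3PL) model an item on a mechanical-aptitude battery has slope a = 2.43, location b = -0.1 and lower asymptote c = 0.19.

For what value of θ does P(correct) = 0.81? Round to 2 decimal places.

0.39

P(θ) = c + (1 − c) · 1 / (1 + exp(−a(θ − b)))
Remove guessing floor: (0.81 − 0.19)/(1 − 0.19) = 0.7654
logit = ln(0.7654/0.2346) = 1.1827
θ = b + logit/(a) = -0.1 + 1.1827/2.4300 = 0.3867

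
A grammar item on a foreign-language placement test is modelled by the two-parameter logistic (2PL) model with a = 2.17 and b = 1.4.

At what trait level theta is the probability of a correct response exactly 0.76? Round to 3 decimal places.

1.931

P(theta) = 1 / (1 + exp(−a(theta − b)))
logit = ln(0.7600/0.2400) = 1.1527
theta = b + logit/(a) = 1.4 + 1.1527/2.1700 = 1.9312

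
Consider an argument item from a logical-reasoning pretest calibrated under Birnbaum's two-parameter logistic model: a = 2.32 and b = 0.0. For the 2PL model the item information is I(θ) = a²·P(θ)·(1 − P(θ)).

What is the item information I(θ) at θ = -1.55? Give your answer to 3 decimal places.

0.140

P = 1/(1+e^{3.5960}) = 0.0267
P(1−P) = 0.0267 × 0.9733 = 0.0260
I = a² × P(1−P) = 2.32² × 0.0260 = 0.13988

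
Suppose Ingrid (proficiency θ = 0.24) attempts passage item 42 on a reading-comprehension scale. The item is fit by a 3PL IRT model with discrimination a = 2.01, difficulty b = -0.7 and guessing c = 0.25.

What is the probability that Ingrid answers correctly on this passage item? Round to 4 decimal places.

0.9015

P(θ) = c + (1 − c) · 1 / (1 + exp(−a(θ − b)))
Exponent: 2.01 × (0.24 − (-0.7)) = 1.8894
1/(1 + e^{-1.8894}) = 0.8687
P = 0.25 + 0.75 × 0.8687 = 0.9015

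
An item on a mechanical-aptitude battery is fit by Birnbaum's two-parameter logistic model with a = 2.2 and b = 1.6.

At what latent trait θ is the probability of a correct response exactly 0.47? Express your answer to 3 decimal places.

P(θ) = 1 / (1 + exp(−a(θ − b)))
logit = ln(0.4700/0.5300) = -0.1201
θ = b + logit/(a) = 1.6 + (-0.1201)/2.2000 = 1.5454

1.545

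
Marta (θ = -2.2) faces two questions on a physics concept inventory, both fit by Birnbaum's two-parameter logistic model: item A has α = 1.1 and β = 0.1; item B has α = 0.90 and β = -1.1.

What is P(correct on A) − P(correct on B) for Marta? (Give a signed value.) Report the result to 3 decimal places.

-0.197

P(θ) = 1 / (1 + exp(−α(θ − β)))
P_A = 0.0738
P_B = 0.2709
P_A − P_B = -0.1971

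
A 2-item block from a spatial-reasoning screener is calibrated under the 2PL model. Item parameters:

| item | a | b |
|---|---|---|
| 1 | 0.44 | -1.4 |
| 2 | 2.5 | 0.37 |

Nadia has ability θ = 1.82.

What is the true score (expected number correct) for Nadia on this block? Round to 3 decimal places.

P(θ) = 1 / (1 + exp(−a(θ − b)))
P_1 = 1/(1+e^{-1.4168}) = 0.8048
P_2 = 1/(1+e^{-3.6250}) = 0.9740
E[score] = 0.8048 + 0.9740 = 1.7789

1.779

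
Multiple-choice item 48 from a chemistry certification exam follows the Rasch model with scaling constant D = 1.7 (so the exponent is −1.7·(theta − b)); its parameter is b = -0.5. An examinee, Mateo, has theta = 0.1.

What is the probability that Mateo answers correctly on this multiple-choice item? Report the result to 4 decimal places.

P(theta) = 1 / (1 + exp(−D·(theta − b)))
Exponent: 1.7 × (0.1 − (-0.5)) = 1.0200
1/(1 + e^{-1.0200}) = 0.7350
P = 0.7350

0.7350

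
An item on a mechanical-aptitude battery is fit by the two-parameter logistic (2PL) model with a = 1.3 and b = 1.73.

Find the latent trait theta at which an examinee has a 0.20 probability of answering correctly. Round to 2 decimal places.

0.66

P(theta) = 1 / (1 + exp(−a(theta − b)))
logit = ln(0.2000/0.8000) = -1.3863
theta = b + logit/(a) = 1.73 + (-1.3863)/1.3000 = 0.6636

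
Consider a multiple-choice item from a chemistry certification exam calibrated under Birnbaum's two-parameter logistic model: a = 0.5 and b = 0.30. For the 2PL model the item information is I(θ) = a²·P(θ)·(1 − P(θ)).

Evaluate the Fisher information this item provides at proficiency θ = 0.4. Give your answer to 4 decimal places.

P = 1/(1+e^{-0.0500}) = 0.5125
P(1−P) = 0.5125 × 0.4875 = 0.2498
I = a² × P(1−P) = 0.5² × 0.2498 = 0.06246

0.0625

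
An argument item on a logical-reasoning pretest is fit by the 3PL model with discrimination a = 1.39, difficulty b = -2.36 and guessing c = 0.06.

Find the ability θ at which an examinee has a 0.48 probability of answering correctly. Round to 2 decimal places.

P(θ) = c + (1 − c) · 1 / (1 + exp(−a(θ − b)))
Remove guessing floor: (0.48 − 0.06)/(1 − 0.06) = 0.4468
logit = ln(0.4468/0.5532) = -0.2136
θ = b + logit/(a) = -2.36 + (-0.2136)/1.3900 = -2.5137

-2.51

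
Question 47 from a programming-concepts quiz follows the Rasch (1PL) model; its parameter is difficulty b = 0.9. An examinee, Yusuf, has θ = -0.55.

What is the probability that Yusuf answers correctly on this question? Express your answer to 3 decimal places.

0.190

P(θ) = 1 / (1 + exp(−(θ − b)))
Exponent: (-0.55 − 0.9) = -1.4500
1/(1 + e^{1.4500}) = 0.1900
P = 0.1900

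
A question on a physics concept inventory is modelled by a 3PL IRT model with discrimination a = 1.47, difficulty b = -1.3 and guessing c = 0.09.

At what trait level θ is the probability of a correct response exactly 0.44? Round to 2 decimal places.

-1.62

P(θ) = c + (1 − c) · 1 / (1 + exp(−a(θ − b)))
Remove guessing floor: (0.44 − 0.09)/(1 − 0.09) = 0.3846
logit = ln(0.3846/0.6154) = -0.4700
θ = b + logit/(a) = -1.3 + (-0.4700)/1.4700 = -1.6197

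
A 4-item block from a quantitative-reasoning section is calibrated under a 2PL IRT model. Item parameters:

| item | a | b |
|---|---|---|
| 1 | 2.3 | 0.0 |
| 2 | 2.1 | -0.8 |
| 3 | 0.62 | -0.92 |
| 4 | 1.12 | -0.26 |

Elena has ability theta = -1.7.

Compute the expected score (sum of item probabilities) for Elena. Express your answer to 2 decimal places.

P(theta) = 1 / (1 + exp(−a(theta − b)))
P_1 = 1/(1+e^{3.9100}) = 0.0196
P_2 = 1/(1+e^{1.8900}) = 0.1312
P_3 = 1/(1+e^{0.4836}) = 0.3814
P_4 = 1/(1+e^{1.6128}) = 0.1662
E[score] = 0.0196 + 0.1312 + 0.3814 + 0.1662 = 0.6985

0.70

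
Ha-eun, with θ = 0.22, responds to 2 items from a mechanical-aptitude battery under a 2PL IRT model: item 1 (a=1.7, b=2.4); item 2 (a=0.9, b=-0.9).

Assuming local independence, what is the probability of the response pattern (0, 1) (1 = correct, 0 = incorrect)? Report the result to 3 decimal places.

0.715

P(θ) = 1 / (1 + exp(−a(θ − b)))
P_1 = 1/(1+e^{3.7060}) = 0.0240
P_2 = 1/(1+e^{-1.0080}) = 0.7326
L = (1−P_1) × P_2 = 0.9760 × 0.7326 = 0.71506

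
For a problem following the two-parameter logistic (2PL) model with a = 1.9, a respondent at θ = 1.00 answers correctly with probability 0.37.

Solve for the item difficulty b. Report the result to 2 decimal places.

1.28

P(θ) = 1 / (1 + exp(−a(θ − b)))
logit(0.37) = ln(0.37/0.63) = -0.5322
b = θ − logit/(a) = 1.00 − (-0.5322)/1.9000 = 1.2801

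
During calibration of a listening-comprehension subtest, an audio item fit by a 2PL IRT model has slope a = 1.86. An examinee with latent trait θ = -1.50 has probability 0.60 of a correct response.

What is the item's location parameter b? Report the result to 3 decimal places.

P(θ) = 1 / (1 + exp(−a(θ − b)))
logit(0.60) = ln(0.60/0.40) = 0.4055
b = θ − logit/(a) = -1.50 − 0.4055/1.8600 = -1.7180

-1.718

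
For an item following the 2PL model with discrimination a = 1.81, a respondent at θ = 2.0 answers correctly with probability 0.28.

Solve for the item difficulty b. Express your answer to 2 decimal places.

2.52

P(θ) = 1 / (1 + exp(−a(θ − b)))
logit(0.28) = ln(0.28/0.72) = -0.9445
b = θ − logit/(a) = 2.0 − (-0.9445)/1.8100 = 2.5218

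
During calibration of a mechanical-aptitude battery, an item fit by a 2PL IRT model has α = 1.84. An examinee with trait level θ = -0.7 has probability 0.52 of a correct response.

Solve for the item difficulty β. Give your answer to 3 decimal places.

P(θ) = 1 / (1 + exp(−α(θ − β)))
logit(0.52) = ln(0.52/0.48) = 0.0800
β = θ − logit/(α) = -0.7 − 0.0800/1.8400 = -0.7435

-0.744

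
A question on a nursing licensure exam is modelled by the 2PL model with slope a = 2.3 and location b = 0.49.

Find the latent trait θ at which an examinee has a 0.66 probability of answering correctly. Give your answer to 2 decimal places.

0.78

P(θ) = 1 / (1 + exp(−a(θ − b)))
logit = ln(0.6600/0.3400) = 0.6633
θ = b + logit/(a) = 0.49 + 0.6633/2.3000 = 0.7784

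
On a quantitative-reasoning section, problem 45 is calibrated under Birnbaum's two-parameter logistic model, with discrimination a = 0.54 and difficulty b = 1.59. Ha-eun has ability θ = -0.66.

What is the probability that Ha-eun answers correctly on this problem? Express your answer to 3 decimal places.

0.229

P(θ) = 1 / (1 + exp(−a(θ − b)))
Exponent: 0.54 × (-0.66 − 1.59) = -1.2150
1/(1 + e^{1.2150}) = 0.2288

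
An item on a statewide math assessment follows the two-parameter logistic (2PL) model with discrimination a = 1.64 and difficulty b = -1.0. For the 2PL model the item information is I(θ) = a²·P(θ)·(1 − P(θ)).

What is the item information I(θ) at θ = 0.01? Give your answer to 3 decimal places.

P = 1/(1+e^{-1.6564}) = 0.8398
P(1−P) = 0.8398 × 0.1602 = 0.1346
I = a² × P(1−P) = 1.64² × 0.1346 = 0.36193

0.362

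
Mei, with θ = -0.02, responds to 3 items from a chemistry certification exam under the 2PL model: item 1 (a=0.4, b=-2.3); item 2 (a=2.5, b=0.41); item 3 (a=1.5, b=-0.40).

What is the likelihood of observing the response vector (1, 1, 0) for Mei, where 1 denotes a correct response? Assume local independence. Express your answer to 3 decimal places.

P(θ) = 1 / (1 + exp(−a(θ − b)))
P_1 = 1/(1+e^{-0.9120}) = 0.7134
P_2 = 1/(1+e^{1.0750}) = 0.2545
P_3 = 1/(1+e^{-0.5700}) = 0.6388
L = P_1 × P_2 × (1−P_3) = 0.7134 × 0.2545 × 0.3612 = 0.06558

0.066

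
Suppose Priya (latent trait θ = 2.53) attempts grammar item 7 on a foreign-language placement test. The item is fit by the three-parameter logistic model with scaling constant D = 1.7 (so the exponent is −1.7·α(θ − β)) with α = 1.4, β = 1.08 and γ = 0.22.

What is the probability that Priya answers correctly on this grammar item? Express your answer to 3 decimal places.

0.976

P(θ) = γ + (1 − γ) · 1 / (1 + exp(−D·α(θ − β)))
Exponent: 1.7 × 1.4 × (2.53 − 1.08) = 3.4510
1/(1 + e^{-3.4510}) = 0.9693
P = 0.22 + 0.78 × 0.9693 = 0.9760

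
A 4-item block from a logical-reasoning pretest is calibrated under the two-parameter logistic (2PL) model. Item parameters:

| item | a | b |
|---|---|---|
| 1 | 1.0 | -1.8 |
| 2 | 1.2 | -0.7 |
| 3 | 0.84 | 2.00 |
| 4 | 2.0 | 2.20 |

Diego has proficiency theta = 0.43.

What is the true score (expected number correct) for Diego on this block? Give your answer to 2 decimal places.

P(theta) = 1 / (1 + exp(−a(theta − b)))
P_1 = 1/(1+e^{-2.2300}) = 0.9029
P_2 = 1/(1+e^{-1.3560}) = 0.7951
P_3 = 1/(1+e^{1.3188}) = 0.2110
P_4 = 1/(1+e^{3.5400}) = 0.0282
E[score] = 0.9029 + 0.7951 + 0.2110 + 0.0282 = 1.9372

1.94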